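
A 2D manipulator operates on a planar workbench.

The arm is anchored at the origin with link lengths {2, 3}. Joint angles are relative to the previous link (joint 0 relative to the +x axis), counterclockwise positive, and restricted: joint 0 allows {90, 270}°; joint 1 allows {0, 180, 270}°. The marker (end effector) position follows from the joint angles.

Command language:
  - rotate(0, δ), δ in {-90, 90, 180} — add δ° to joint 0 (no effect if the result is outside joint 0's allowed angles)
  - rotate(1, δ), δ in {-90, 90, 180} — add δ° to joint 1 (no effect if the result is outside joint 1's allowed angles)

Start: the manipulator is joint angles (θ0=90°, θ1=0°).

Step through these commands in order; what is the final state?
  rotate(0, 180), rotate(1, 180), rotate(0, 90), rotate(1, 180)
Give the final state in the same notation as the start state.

from: joint angles (θ0=90°, θ1=0°)
[1] after rotate(0, 180): joint angles (θ0=270°, θ1=0°)
[2] after rotate(1, 180): joint angles (θ0=270°, θ1=180°)
[3] after rotate(0, 90): joint angles (θ0=270°, θ1=180°)
[4] after rotate(1, 180): joint angles (θ0=270°, θ1=0°)

joint angles (θ0=270°, θ1=0°)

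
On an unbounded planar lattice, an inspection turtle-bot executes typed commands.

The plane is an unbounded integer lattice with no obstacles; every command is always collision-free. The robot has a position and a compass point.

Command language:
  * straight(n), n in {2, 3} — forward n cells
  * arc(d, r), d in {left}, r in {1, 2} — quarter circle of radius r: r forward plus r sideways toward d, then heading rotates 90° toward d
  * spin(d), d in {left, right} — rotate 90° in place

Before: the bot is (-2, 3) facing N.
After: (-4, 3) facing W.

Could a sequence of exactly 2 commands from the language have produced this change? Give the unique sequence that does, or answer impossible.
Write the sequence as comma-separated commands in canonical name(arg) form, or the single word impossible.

key: cell and facing (now W) both changed — the 2 commands mix motion and turning
start: (-2, 3) facing N
[1] after spin(left): (-2, 3) facing W
[2] after straight(2): (-4, 3) facing W
uniquely the one of 36 2-step routes that fits.

spin(left), straight(2)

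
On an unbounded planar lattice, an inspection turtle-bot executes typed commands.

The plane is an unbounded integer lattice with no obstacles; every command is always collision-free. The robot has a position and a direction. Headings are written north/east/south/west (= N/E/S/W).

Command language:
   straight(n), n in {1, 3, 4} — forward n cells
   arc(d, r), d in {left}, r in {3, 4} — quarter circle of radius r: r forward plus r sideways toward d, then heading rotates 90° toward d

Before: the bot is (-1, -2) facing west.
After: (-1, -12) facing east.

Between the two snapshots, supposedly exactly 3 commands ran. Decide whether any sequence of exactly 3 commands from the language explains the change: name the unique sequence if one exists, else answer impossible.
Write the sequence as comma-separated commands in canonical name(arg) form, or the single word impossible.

key: position moved to (-1,-12) AND the heading swung to E — translation plus rotation needed
t0: (-1, -2) facing west
step 1 (arc(left, 3)): (-4, -5) facing south
step 2 (straight(4)): (-4, -9) facing south
step 3 (arc(left, 3)): (-1, -12) facing east
no other 3-command option fits: unique.

arc(left, 3), straight(4), arc(left, 3)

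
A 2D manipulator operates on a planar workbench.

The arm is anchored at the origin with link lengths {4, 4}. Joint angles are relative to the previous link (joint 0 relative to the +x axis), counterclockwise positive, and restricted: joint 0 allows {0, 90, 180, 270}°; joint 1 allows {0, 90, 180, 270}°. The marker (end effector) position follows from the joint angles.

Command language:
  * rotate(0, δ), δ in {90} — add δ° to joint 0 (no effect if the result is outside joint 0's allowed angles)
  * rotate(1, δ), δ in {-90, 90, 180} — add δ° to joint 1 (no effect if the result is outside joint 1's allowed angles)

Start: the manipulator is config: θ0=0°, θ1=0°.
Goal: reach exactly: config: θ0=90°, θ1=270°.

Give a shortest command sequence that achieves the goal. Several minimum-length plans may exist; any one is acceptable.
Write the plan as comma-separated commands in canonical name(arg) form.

rotate(1, -90), rotate(0, 90)

begin: config: θ0=0°, θ1=0°
[1] after rotate(1, -90): config: θ0=0°, θ1=270°
[2] after rotate(0, 90): config: θ0=90°, θ1=270°
shorter routes all fall short; 2 is best.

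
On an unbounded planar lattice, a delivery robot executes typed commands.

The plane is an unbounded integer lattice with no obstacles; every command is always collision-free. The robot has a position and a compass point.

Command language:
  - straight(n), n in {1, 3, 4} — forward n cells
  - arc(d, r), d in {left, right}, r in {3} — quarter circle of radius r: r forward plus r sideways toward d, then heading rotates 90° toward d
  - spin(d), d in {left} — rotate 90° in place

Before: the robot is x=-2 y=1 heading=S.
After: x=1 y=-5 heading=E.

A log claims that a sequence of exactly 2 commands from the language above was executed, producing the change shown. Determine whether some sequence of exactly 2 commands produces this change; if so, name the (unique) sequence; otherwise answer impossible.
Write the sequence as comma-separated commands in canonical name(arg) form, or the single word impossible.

key: order matters: swapping straight(3) and arc(left, 3) lands elsewhere
t0: x=-2 y=1 heading=S
[1] after straight(3): x=-2 y=-2 heading=S
[2] after arc(left, 3): x=1 y=-5 heading=E
all 36 alternatives checked — unique.

straight(3), arc(left, 3)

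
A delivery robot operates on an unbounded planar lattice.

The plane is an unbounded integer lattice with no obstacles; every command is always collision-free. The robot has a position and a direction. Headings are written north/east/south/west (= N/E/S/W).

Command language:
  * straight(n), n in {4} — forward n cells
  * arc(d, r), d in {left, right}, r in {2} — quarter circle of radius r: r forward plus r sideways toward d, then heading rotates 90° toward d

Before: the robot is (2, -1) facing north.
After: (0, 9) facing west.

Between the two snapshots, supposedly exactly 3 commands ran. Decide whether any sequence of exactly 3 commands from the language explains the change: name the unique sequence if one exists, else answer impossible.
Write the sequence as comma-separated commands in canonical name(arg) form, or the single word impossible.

straight(4), straight(4), arc(left, 2)

key: running arc(left, 2) before straight(4) would end elsewhere — order is forced
begin: (2, -1) facing north
t=1 straight(4) ⇒ (2, 3) facing north
t=2 straight(4) ⇒ (2, 7) facing north
t=3 arc(left, 2) ⇒ (0, 9) facing west
uniquely the one of 27 3-step routes that fits.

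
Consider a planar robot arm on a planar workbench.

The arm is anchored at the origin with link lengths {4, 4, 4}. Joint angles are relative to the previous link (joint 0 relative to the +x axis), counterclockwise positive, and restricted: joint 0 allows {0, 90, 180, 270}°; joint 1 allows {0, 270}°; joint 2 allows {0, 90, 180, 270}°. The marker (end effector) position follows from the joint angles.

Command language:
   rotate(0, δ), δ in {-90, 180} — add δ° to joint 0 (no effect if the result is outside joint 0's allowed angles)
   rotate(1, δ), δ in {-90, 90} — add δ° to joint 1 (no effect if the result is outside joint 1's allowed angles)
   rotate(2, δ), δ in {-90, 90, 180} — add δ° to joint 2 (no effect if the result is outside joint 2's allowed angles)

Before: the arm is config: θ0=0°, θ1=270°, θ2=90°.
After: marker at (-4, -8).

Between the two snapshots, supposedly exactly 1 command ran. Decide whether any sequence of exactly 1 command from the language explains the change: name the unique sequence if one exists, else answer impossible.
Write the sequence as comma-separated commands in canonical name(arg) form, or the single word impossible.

begin: config: θ0=0°, θ1=270°, θ2=90°
1. rotate(0, -90) → config: θ0=270°, θ1=270°, θ2=90°
no other 1-command option fits: unique.

rotate(0, -90)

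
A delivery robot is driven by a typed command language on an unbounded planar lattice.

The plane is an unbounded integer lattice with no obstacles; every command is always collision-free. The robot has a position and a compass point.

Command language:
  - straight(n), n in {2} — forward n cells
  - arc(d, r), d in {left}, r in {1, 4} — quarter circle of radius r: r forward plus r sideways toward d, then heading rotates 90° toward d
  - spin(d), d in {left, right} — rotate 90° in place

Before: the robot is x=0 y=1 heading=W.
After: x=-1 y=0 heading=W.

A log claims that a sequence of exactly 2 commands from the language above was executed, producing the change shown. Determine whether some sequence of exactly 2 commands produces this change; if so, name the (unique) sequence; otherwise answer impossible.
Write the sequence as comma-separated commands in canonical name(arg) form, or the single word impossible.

arc(left, 1), spin(right)

key: heading stays W — rotations cancel among the 2 commands
initial: x=0 y=1 heading=W
step 1 (arc(left, 1)): x=-1 y=0 heading=S
step 2 (spin(right)): x=-1 y=0 heading=W
no other 2-command option fits: unique.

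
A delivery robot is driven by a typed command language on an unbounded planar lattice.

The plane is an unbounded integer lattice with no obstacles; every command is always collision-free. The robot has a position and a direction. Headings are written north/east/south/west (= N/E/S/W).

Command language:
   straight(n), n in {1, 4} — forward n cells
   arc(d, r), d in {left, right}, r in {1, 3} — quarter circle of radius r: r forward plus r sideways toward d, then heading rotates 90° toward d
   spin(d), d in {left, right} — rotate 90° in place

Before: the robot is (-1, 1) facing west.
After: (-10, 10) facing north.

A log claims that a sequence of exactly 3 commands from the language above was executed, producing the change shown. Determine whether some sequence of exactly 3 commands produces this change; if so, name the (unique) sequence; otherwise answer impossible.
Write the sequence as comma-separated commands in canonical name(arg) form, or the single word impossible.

arc(right, 3), arc(left, 3), arc(right, 3)

key: position moved to (-10,10) AND the heading swung to N — translation plus rotation needed
initial: (-1, 1) facing west
1. arc(right, 3) → (-4, 4) facing north
2. arc(left, 3) → (-7, 7) facing west
3. arc(right, 3) → (-10, 10) facing north
no rival 3-sequence matches.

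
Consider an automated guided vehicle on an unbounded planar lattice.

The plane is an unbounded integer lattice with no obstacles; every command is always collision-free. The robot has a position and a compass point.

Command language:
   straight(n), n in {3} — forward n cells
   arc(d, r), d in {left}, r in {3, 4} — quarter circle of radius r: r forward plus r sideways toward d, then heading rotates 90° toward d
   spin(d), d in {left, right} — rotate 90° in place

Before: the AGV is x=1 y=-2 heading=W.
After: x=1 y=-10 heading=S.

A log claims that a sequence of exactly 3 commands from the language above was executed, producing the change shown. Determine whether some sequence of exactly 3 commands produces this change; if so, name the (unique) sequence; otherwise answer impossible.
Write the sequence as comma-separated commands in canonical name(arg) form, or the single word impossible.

key: running spin(right) before arc(left, 4) would end elsewhere — order is forced
begin: x=1 y=-2 heading=W
1. arc(left, 4) → x=-3 y=-6 heading=S
2. arc(left, 4) → x=1 y=-10 heading=E
3. spin(right) → x=1 y=-10 heading=S
no rival 3-sequence matches.

arc(left, 4), arc(left, 4), spin(right)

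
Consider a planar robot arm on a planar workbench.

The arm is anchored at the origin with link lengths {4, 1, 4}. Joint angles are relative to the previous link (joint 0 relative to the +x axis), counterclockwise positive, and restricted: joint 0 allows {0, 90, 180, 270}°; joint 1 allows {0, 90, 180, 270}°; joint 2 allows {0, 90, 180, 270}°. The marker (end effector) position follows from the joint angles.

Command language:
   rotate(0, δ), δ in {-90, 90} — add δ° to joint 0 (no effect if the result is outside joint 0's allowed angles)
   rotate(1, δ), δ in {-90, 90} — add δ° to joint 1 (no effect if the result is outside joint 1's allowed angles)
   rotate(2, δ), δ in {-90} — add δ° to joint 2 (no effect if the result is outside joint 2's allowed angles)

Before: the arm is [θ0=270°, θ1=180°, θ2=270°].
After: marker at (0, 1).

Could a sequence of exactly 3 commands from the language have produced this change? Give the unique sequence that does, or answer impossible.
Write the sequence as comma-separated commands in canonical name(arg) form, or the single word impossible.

rotate(2, -90), rotate(2, -90), rotate(2, -90)

from: [θ0=270°, θ1=180°, θ2=270°]
t=1 rotate(2, -90) ⇒ [θ0=270°, θ1=180°, θ2=180°]
t=2 rotate(2, -90) ⇒ [θ0=270°, θ1=180°, θ2=90°]
t=3 rotate(2, -90) ⇒ [θ0=270°, θ1=180°, θ2=0°]
all 125 alternatives checked — unique.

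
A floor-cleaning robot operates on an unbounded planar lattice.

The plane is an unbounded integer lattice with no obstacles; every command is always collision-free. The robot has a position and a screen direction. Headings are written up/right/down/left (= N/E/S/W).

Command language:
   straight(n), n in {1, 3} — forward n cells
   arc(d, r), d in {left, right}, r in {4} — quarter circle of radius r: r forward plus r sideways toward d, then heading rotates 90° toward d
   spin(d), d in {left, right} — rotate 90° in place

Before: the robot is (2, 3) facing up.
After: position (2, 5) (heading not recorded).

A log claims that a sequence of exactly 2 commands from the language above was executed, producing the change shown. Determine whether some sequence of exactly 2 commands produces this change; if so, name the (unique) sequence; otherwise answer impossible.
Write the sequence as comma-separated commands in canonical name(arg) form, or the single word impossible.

straight(1), straight(1)

from: (2, 3) facing up
t=1 straight(1) ⇒ (2, 4) facing up
t=2 straight(1) ⇒ (2, 5) facing up
no rival 2-sequence matches.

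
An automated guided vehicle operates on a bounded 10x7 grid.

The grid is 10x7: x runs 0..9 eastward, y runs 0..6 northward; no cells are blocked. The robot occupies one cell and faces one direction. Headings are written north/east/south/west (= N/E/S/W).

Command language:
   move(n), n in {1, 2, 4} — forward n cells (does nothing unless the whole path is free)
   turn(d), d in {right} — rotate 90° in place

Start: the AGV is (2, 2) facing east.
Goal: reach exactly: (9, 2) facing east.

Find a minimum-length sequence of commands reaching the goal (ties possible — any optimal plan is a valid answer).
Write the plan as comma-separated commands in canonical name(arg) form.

t0: (2, 2) facing east
step 1 (move(2)): (4, 2) facing east
step 2 (move(4)): (8, 2) facing east
step 3 (move(1)): (9, 2) facing east
nothing shorter than 3 reaches the goal.

move(2), move(4), move(1)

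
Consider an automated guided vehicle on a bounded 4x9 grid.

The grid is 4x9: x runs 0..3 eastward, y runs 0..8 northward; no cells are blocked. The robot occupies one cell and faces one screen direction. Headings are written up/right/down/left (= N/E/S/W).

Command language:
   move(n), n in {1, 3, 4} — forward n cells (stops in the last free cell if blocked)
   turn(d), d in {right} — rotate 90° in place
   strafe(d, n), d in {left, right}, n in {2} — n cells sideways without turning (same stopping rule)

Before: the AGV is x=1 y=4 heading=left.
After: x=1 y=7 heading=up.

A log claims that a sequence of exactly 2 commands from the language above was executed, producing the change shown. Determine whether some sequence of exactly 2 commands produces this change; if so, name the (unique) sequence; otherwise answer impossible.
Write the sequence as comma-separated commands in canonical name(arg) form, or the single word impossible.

key: order matters: swapping turn(right) and move(3) lands elsewhere
from: x=1 y=4 heading=left
t=1 turn(right) ⇒ x=1 y=4 heading=up
t=2 move(3) ⇒ x=1 y=7 heading=up
no other 2-command option fits: unique.

turn(right), move(3)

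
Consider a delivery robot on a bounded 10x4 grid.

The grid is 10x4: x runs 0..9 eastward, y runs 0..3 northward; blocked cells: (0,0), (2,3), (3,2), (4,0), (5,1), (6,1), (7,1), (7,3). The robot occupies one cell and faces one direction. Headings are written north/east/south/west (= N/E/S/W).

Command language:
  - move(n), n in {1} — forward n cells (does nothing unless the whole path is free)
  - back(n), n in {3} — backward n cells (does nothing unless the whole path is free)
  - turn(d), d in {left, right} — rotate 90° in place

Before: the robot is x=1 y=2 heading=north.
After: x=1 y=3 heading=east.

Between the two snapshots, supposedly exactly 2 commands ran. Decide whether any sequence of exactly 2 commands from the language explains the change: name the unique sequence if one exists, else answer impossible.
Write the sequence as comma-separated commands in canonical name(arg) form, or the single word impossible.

move(1), turn(right)

key: order matters: swapping move(1) and turn(right) lands elsewhere
from: x=1 y=2 heading=north
[1] after move(1): x=1 y=3 heading=north
[2] after turn(right): x=1 y=3 heading=east
no rival 2-sequence matches.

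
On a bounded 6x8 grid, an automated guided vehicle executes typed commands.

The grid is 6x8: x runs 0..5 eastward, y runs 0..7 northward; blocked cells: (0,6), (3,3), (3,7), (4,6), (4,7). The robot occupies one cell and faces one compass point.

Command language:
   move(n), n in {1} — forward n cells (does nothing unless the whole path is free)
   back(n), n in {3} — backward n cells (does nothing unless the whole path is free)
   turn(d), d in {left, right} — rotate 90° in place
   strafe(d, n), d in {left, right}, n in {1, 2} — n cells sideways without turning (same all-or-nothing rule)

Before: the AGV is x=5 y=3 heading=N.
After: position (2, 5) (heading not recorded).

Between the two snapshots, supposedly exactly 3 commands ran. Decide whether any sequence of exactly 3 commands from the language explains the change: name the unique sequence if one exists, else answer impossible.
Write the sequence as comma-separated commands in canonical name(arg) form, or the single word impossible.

turn(right), strafe(left, 2), back(3)

key: order matters: swapping turn(right) and back(3) lands elsewhere
start: x=5 y=3 heading=N
1. turn(right) → x=5 y=3 heading=E
2. strafe(left, 2) → x=5 y=5 heading=E
3. back(3) → x=2 y=5 heading=E
all 512 alternatives checked — unique.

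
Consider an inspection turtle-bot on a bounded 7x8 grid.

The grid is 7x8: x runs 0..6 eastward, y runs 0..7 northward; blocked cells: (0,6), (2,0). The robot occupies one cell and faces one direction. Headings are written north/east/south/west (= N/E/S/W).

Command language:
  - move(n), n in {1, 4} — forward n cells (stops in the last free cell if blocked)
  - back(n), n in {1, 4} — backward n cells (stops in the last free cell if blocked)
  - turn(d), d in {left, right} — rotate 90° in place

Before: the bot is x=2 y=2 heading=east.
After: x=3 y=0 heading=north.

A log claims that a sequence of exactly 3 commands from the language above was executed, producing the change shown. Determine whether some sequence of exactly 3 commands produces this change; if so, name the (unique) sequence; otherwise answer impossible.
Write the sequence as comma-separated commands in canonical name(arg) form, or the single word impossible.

move(1), turn(left), back(4)

key: order matters: swapping move(1) and back(4) lands elsewhere
initial: x=2 y=2 heading=east
1. move(1) → x=3 y=2 heading=east
2. turn(left) → x=3 y=2 heading=north
3. back(4) → x=3 y=0 heading=north
no rival 3-sequence matches.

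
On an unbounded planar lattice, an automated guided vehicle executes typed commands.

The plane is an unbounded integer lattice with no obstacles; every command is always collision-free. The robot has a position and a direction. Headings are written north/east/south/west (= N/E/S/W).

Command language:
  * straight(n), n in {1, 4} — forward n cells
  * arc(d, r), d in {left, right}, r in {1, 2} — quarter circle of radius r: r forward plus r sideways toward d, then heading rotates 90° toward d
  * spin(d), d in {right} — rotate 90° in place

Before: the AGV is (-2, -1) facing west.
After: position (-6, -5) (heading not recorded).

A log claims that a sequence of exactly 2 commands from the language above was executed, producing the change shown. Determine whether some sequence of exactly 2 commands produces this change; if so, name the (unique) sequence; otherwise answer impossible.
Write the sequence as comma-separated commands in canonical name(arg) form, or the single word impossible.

arc(left, 2), arc(right, 2)

key: order matters: swapping arc(left, 2) and arc(right, 2) lands elsewhere
from: (-2, -1) facing west
step 1 (arc(left, 2)): (-4, -3) facing south
step 2 (arc(right, 2)): (-6, -5) facing west
no rival 2-sequence matches.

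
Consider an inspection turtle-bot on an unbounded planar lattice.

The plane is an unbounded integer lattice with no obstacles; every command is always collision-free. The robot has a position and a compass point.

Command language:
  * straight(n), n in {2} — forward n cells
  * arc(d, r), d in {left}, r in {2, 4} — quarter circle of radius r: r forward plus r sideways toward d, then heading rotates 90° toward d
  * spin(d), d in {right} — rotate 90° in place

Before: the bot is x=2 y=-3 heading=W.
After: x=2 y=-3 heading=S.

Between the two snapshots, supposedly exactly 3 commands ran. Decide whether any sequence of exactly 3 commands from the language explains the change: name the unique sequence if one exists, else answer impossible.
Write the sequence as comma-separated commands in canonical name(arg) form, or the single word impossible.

key: (2,-3) unmoved — no command in the sequence translates
initial: x=2 y=-3 heading=W
[1] after spin(right): x=2 y=-3 heading=N
[2] after spin(right): x=2 y=-3 heading=E
[3] after spin(right): x=2 y=-3 heading=S
no rival 3-sequence matches.

spin(right), spin(right), spin(right)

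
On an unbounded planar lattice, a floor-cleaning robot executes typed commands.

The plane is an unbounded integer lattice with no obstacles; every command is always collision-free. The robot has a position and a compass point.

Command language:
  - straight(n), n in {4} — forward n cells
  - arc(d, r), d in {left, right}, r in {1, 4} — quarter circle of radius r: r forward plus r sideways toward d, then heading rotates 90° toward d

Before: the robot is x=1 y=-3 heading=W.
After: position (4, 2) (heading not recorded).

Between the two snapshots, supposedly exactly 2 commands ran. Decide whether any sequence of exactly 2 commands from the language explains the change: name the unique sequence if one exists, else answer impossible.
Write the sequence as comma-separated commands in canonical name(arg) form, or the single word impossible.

arc(right, 1), arc(right, 4)

key: running arc(right, 4) before arc(right, 1) would end elsewhere — order is forced
initial: x=1 y=-3 heading=W
1. arc(right, 1) → x=0 y=-2 heading=N
2. arc(right, 4) → x=4 y=2 heading=E
uniquely the one of 25 2-step routes that fits.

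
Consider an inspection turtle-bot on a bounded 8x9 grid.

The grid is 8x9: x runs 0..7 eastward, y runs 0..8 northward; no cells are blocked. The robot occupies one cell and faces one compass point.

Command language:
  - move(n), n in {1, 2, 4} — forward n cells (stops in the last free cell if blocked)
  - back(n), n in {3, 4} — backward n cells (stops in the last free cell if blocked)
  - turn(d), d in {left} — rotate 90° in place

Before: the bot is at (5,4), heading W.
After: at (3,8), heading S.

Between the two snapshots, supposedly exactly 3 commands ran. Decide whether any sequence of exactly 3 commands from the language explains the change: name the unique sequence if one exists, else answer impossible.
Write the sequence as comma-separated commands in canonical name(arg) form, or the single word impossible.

key: order matters: swapping move(2) and back(4) lands elsewhere
initial: at (5,4), heading W
step 1 (move(2)): at (3,4), heading W
step 2 (turn(left)): at (3,4), heading S
step 3 (back(4)): at (3,8), heading S
no other 3-command option fits: unique.

move(2), turn(left), back(4)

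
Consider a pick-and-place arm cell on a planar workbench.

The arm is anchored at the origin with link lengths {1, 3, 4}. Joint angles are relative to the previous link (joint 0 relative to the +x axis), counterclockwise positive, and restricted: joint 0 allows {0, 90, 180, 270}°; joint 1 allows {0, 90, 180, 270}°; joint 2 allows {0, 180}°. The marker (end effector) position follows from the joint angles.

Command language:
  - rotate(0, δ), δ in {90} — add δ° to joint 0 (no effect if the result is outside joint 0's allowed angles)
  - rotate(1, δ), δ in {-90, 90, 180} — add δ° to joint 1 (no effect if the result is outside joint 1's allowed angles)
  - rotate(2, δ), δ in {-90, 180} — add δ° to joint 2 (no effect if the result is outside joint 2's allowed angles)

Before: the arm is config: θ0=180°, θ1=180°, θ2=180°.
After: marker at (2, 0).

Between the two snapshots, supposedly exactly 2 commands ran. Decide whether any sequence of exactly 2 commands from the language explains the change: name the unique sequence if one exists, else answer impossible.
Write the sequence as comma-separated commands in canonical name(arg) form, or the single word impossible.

begin: config: θ0=180°, θ1=180°, θ2=180°
step 1 (rotate(0, 90)): config: θ0=270°, θ1=180°, θ2=180°
step 2 (rotate(0, 90)): config: θ0=0°, θ1=180°, θ2=180°
all 36 alternatives checked — unique.

rotate(0, 90), rotate(0, 90)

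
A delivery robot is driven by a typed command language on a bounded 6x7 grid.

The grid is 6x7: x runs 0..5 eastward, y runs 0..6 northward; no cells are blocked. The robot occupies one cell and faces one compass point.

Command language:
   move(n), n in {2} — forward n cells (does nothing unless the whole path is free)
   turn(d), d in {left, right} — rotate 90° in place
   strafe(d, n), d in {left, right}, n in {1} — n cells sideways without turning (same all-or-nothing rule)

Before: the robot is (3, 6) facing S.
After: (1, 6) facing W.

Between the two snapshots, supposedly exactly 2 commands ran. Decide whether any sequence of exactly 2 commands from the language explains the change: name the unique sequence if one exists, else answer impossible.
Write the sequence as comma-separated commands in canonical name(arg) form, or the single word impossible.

key: cell and facing (now W) both changed — the 2 commands mix motion and turning
begin: (3, 6) facing S
1. turn(right) → (3, 6) facing W
2. move(2) → (1, 6) facing W
no rival 2-sequence matches.

turn(right), move(2)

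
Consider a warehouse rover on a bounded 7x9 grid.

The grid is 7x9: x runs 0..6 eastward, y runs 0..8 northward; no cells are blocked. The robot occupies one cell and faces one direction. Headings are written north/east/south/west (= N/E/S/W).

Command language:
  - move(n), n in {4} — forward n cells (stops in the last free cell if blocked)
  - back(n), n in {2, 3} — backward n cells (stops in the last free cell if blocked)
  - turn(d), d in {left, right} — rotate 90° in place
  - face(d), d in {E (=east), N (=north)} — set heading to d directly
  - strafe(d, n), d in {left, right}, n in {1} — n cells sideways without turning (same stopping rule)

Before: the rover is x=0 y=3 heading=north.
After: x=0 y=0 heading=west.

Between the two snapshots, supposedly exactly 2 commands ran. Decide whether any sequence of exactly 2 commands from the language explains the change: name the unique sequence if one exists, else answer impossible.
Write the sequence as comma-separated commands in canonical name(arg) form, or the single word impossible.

back(3), turn(left)

key: order matters: swapping back(3) and turn(left) lands elsewhere
initial: x=0 y=3 heading=north
step 1 (back(3)): x=0 y=0 heading=north
step 2 (turn(left)): x=0 y=0 heading=west
no rival 2-sequence matches.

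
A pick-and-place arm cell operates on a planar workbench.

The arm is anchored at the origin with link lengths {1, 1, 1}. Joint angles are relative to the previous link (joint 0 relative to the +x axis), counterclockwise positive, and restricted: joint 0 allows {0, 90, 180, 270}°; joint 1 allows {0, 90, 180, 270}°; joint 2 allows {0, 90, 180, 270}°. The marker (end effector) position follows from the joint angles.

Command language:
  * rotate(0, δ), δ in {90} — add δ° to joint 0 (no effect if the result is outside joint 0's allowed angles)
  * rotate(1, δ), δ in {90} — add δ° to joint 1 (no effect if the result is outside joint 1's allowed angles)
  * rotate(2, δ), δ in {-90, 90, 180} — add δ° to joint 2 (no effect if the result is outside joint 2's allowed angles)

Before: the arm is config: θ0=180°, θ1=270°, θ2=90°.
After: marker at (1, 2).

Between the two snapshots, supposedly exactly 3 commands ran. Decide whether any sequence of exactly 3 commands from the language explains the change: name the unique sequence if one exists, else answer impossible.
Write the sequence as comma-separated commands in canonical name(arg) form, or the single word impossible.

t0: config: θ0=180°, θ1=270°, θ2=90°
step 1 (rotate(0, 90)): config: θ0=270°, θ1=270°, θ2=90°
step 2 (rotate(0, 90)): config: θ0=0°, θ1=270°, θ2=90°
step 3 (rotate(0, 90)): config: θ0=90°, θ1=270°, θ2=90°
no other 3-command option fits: unique.

rotate(0, 90), rotate(0, 90), rotate(0, 90)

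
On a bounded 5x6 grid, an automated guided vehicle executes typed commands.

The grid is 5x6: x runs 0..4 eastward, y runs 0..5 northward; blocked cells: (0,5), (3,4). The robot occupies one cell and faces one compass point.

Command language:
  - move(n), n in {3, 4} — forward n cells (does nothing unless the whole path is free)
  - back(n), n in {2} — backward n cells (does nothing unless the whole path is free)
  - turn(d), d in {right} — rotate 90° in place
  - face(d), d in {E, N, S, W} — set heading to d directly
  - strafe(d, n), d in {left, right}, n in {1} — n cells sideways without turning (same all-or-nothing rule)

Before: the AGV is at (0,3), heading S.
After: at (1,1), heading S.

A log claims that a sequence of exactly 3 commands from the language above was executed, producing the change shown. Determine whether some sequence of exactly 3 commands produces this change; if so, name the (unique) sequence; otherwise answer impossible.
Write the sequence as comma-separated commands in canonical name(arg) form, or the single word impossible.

strafe(left, 1), back(2), move(4)

key: running move(4) before strafe(left, 1) would end elsewhere — order is forced
start: at (0,3), heading S
[1] after strafe(left, 1): at (1,3), heading S
[2] after back(2): at (1,5), heading S
[3] after move(4): at (1,1), heading S
uniquely the one of 1000 3-step routes that fits.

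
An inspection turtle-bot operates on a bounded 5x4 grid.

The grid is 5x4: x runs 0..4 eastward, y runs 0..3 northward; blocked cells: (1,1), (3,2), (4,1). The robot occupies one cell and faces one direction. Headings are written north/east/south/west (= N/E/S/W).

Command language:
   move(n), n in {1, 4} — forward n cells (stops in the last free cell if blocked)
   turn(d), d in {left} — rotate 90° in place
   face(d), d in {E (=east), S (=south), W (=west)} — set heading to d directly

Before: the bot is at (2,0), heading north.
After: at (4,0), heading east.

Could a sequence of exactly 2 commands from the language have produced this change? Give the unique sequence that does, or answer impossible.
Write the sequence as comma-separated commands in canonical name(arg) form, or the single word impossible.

face(E), move(4)

key: running move(4) before face(E) would end elsewhere — order is forced
from: at (2,0), heading north
1. face(E) → at (2,0), heading east
2. move(4) → at (4,0), heading east
no other 2-command option fits: unique.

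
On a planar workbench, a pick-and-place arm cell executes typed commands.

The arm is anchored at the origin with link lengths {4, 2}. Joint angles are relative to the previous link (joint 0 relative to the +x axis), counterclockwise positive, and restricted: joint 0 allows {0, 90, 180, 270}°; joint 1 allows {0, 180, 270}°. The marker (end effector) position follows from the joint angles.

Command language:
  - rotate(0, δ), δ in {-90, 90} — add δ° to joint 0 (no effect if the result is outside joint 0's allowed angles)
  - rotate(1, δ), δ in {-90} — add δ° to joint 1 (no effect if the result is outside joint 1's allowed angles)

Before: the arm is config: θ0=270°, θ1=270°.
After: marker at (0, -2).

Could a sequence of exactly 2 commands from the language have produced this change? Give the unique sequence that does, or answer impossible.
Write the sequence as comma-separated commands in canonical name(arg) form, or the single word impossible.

initial: config: θ0=270°, θ1=270°
[1] after rotate(1, -90): config: θ0=270°, θ1=180°
[2] after rotate(1, -90): config: θ0=270°, θ1=180°
all 9 alternatives checked — unique.

rotate(1, -90), rotate(1, -90)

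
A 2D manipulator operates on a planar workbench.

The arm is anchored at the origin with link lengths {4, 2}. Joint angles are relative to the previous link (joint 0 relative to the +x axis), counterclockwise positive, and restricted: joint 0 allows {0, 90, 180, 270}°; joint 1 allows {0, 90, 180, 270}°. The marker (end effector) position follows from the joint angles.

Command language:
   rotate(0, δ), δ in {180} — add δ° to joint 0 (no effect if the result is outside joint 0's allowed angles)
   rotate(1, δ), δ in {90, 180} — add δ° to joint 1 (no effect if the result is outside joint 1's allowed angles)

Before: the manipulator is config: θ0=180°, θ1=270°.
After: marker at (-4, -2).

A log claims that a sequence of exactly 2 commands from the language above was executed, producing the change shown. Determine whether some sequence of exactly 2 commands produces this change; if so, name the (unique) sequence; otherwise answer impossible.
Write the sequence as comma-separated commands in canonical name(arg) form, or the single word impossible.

rotate(1, 90), rotate(1, 90)

begin: config: θ0=180°, θ1=270°
step 1 (rotate(1, 90)): config: θ0=180°, θ1=0°
step 2 (rotate(1, 90)): config: θ0=180°, θ1=90°
no other 2-command option fits: unique.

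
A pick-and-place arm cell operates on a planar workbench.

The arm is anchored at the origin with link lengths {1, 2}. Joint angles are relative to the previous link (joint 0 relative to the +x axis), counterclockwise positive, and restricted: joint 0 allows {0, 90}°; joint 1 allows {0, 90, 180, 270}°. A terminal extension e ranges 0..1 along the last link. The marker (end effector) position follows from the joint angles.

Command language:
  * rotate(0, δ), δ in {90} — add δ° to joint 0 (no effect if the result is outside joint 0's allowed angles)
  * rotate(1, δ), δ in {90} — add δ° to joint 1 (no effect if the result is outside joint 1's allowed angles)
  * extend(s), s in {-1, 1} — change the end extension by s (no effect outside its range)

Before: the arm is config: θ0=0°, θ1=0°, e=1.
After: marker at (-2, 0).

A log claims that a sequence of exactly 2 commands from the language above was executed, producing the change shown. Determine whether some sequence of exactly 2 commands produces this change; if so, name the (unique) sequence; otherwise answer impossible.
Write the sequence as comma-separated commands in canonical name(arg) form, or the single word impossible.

from: config: θ0=0°, θ1=0°, e=1
1. rotate(1, 90) → config: θ0=0°, θ1=90°, e=1
2. rotate(1, 90) → config: θ0=0°, θ1=180°, e=1
all 16 alternatives checked — unique.

rotate(1, 90), rotate(1, 90)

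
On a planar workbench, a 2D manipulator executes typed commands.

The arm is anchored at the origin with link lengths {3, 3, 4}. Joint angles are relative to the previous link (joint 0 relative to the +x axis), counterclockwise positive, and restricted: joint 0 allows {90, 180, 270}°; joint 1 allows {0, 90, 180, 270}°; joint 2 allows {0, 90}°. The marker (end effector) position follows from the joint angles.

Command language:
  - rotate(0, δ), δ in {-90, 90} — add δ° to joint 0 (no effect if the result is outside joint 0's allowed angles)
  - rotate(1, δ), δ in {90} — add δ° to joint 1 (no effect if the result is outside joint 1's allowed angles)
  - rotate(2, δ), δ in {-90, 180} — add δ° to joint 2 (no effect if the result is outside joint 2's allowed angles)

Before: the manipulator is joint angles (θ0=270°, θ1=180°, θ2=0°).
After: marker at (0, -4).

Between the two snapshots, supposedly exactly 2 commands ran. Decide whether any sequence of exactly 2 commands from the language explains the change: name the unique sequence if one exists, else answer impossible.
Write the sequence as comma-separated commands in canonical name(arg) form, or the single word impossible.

start: joint angles (θ0=270°, θ1=180°, θ2=0°)
t=1 rotate(0, -90) ⇒ joint angles (θ0=180°, θ1=180°, θ2=0°)
t=2 rotate(0, -90) ⇒ joint angles (θ0=90°, θ1=180°, θ2=0°)
uniquely the one of 25 2-step routes that fits.

rotate(0, -90), rotate(0, -90)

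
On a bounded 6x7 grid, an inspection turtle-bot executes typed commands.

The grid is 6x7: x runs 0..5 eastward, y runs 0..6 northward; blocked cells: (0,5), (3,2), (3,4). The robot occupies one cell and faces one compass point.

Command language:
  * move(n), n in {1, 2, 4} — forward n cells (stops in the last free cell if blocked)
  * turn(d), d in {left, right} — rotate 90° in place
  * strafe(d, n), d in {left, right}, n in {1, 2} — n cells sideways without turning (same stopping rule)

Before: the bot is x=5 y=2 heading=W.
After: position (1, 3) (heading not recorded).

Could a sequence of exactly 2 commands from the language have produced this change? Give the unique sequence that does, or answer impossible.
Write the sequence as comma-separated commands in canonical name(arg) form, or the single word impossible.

key: running move(4) before strafe(right, 1) would end elsewhere — order is forced
t0: x=5 y=2 heading=W
step 1 (strafe(right, 1)): x=5 y=3 heading=W
step 2 (move(4)): x=1 y=3 heading=W
uniquely the one of 81 2-step routes that fits.

strafe(right, 1), move(4)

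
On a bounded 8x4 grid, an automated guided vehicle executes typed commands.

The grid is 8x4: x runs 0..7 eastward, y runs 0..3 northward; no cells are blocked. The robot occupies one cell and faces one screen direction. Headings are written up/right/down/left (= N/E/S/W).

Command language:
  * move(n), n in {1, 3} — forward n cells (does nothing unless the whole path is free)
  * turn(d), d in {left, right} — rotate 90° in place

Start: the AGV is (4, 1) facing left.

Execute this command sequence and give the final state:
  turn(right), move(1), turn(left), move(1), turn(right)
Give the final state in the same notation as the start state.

(3, 2) facing up

t0: (4, 1) facing left
1. turn(right) → (4, 1) facing up
2. move(1) → (4, 2) facing up
3. turn(left) → (4, 2) facing left
4. move(1) → (3, 2) facing left
5. turn(right) → (3, 2) facing up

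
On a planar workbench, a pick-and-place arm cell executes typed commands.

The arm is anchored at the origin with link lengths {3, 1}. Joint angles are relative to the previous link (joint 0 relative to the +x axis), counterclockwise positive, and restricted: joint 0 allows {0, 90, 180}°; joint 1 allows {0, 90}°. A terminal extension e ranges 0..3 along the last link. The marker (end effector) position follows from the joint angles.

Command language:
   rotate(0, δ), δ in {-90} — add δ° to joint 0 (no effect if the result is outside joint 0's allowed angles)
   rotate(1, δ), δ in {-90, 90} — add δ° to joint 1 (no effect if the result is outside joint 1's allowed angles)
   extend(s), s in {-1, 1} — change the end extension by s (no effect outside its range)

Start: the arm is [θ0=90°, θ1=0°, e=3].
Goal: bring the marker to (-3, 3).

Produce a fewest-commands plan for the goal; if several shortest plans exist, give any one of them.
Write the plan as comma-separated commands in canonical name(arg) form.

t0: [θ0=90°, θ1=0°, e=3]
1. rotate(1, 90) → [θ0=90°, θ1=90°, e=3]
2. extend(-1) → [θ0=90°, θ1=90°, e=2]
nothing shorter than 2 reaches the goal.

rotate(1, 90), extend(-1)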